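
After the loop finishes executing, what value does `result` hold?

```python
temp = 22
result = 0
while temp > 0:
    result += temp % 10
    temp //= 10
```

Let's trace through this code step by step.

Initialize: temp = 22
Initialize: result = 0
Entering loop: while temp > 0:
After iteration 1: temp = 2, result = 2
After iteration 2: temp = 0, result = 4
Loop ends.

Final answer: 4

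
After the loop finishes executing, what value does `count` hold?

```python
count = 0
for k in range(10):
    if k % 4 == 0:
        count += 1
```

Let's trace through this code step by step.

Initialize: count = 0
Entering loop: for k in range(10):
After iteration 1: k = 0, count = 1
After iteration 2: k = 1, count = 1
After iteration 3: k = 2, count = 1
After iteration 4: k = 3, count = 1
After iteration 5: k = 4, count = 2
After iteration 6: k = 5, count = 2
After iteration 7: k = 6, count = 2
After iteration 8: k = 7, count = 2
After iteration 9: k = 8, count = 3
After iteration 10: k = 9, count = 3
Loop ends.

Final answer: 3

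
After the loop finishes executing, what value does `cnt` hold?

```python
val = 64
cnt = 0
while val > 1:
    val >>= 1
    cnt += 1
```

Let's trace through this code step by step.

Initialize: val = 64
Initialize: cnt = 0
Entering loop: while val > 1:
After iteration 1: val = 32, cnt = 1
After iteration 2: val = 16, cnt = 2
After iteration 3: val = 8, cnt = 3
After iteration 4: val = 4, cnt = 4
After iteration 5: val = 2, cnt = 5
After iteration 6: val = 1, cnt = 6
Loop ends.

Final answer: 6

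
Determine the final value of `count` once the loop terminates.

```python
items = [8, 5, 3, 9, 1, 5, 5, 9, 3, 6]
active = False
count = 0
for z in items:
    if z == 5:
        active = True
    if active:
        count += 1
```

Let's trace through this code step by step.

Initialize: items = [8, 5, 3, 9, 1, 5, 5, 9, 3, 6]
Initialize: active = False
Initialize: count = 0
Entering loop: for z in items:
After iteration 1: z = 8, active = False, count = 0
After iteration 2: z = 5, active = True, count = 1
After iteration 3: z = 3, active = True, count = 2
After iteration 4: z = 9, active = True, count = 3
After iteration 5: z = 1, active = True, count = 4
After iteration 6: z = 5, active = True, count = 5
After iteration 7: z = 5, active = True, count = 6
After iteration 8: z = 9, active = True, count = 7
After iteration 9: z = 3, active = True, count = 8
After iteration 10: z = 6, active = True, count = 9
Loop ends.

Final answer: 9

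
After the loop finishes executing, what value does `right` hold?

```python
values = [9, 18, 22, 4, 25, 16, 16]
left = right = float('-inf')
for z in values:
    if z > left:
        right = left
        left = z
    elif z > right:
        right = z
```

Let's trace through this code step by step.

Initialize: values = [9, 18, 22, 4, 25, 16, 16]
Initialize: left = -inf
Initialize: right = -inf
Entering loop: for z in values:
After iteration 1: z = 9, left = 9, right = -inf
After iteration 2: z = 18, left = 18, right = 9
After iteration 3: z = 22, left = 22, right = 18
After iteration 4: z = 4, left = 22, right = 18
After iteration 5: z = 25, left = 25, right = 22
After iteration 6: z = 16, left = 25, right = 22
After iteration 7: z = 16, left = 25, right = 22
Loop ends.

Final answer: 22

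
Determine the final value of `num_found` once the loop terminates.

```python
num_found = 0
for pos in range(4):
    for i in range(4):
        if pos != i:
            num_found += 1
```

Let's trace through this code step by step.

Initialize: num_found = 0
Entering loop: for pos in range(4):
After iteration 1: pos = 0, num_found = 3
After iteration 2: pos = 1, num_found = 6
After iteration 3: pos = 2, num_found = 9
After iteration 4: pos = 3, num_found = 12
Loop ends.

Final answer: 12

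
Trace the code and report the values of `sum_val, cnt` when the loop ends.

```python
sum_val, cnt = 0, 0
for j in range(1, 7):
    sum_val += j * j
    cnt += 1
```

Let's trace through this code step by step.

Initialize: sum_val = 0
Initialize: cnt = 0
Entering loop: for j in range(1, 7):
After iteration 1: j = 1, sum_val = 1, cnt = 1
After iteration 2: j = 2, sum_val = 5, cnt = 2
After iteration 3: j = 3, sum_val = 14, cnt = 3
After iteration 4: j = 4, sum_val = 30, cnt = 4
After iteration 5: j = 5, sum_val = 55, cnt = 5
After iteration 6: j = 6, sum_val = 91, cnt = 6
Loop ends.

Final answer: 91, 6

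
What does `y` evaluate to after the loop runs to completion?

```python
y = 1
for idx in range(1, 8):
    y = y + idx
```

Let's trace through this code step by step.

Initialize: y = 1
Entering loop: for idx in range(1, 8):
After iteration 1: idx = 1, y = 2
After iteration 2: idx = 2, y = 4
After iteration 3: idx = 3, y = 7
After iteration 4: idx = 4, y = 11
After iteration 5: idx = 5, y = 16
After iteration 6: idx = 6, y = 22
After iteration 7: idx = 7, y = 29
Loop ends.

Final answer: 29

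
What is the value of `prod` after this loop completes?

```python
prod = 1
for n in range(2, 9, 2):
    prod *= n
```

Let's trace through this code step by step.

Initialize: prod = 1
Entering loop: for n in range(2, 9, 2):
After iteration 1: n = 2, prod = 2
After iteration 2: n = 4, prod = 8
After iteration 3: n = 6, prod = 48
After iteration 4: n = 8, prod = 384
Loop ends.

Final answer: 384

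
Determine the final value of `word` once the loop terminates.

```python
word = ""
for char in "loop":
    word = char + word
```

Let's trace through this code step by step.

Initialize: word = ''
Entering loop: for char in "loop":
After iteration 1: char = 'l', word = 'l'
After iteration 2: char = 'o', word = 'ol'
After iteration 3: char = 'o', word = 'ool'
After iteration 4: char = 'p', word = 'pool'
Loop ends.

Final answer: 'pool'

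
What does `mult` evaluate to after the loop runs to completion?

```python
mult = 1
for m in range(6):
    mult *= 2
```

Let's trace through this code step by step.

Initialize: mult = 1
Entering loop: for m in range(6):
After iteration 1: m = 0, mult = 2
After iteration 2: m = 1, mult = 4
After iteration 3: m = 2, mult = 8
After iteration 4: m = 3, mult = 16
After iteration 5: m = 4, mult = 32
After iteration 6: m = 5, mult = 64
Loop ends.

Final answer: 64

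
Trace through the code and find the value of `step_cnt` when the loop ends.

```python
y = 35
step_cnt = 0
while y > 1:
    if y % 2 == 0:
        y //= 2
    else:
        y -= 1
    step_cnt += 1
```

Let's trace through this code step by step.

Initialize: y = 35
Initialize: step_cnt = 0
Entering loop: while y > 1:
After iteration 1: y = 34, step_cnt = 1
After iteration 2: y = 17, step_cnt = 2
After iteration 3: y = 16, step_cnt = 3
After iteration 4: y = 8, step_cnt = 4
After iteration 5: y = 4, step_cnt = 5
After iteration 6: y = 2, step_cnt = 6
After iteration 7: y = 1, step_cnt = 7
Loop ends.

Final answer: 7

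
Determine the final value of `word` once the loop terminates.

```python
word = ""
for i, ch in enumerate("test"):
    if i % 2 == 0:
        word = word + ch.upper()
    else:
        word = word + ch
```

Let's trace through this code step by step.

Initialize: word = ''
Entering loop: for i, ch in enumerate("test"):
After iteration 1: i = 0, ch = 't', word = 'T'
After iteration 2: i = 1, ch = 'e', word = 'Te'
After iteration 3: i = 2, ch = 's', word = 'TeS'
After iteration 4: i = 3, ch = 't', word = 'TeSt'
Loop ends.

Final answer: 'TeSt'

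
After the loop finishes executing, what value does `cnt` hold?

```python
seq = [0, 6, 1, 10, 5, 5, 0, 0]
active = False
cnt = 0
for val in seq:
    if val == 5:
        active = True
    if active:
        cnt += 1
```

Let's trace through this code step by step.

Initialize: seq = [0, 6, 1, 10, 5, 5, 0, 0]
Initialize: active = False
Initialize: cnt = 0
Entering loop: for val in seq:
After iteration 1: val = 0, active = False, cnt = 0
After iteration 2: val = 6, active = False, cnt = 0
After iteration 3: val = 1, active = False, cnt = 0
After iteration 4: val = 10, active = False, cnt = 0
After iteration 5: val = 5, active = True, cnt = 1
After iteration 6: val = 5, active = True, cnt = 2
After iteration 7: val = 0, active = True, cnt = 3
After iteration 8: val = 0, active = True, cnt = 4
Loop ends.

Final answer: 4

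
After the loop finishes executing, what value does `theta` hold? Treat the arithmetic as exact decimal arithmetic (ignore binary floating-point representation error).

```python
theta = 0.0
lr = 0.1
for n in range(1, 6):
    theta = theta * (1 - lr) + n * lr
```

Let's trace through this code step by step.

Initialize: theta = 0.0
Initialize: lr = 0.1
Entering loop: for n in range(1, 6):
After iteration 1: n = 1, theta = 0.1
After iteration 2: n = 2, theta = 0.29
After iteration 3: n = 3, theta = 0.561
After iteration 4: n = 4, theta = 0.9049
After iteration 5: n = 5, theta = 1.31441
Loop ends.

Final answer: 1.31441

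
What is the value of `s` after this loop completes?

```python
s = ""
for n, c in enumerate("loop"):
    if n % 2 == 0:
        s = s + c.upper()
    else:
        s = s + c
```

Let's trace through this code step by step.

Initialize: s = ''
Entering loop: for n, c in enumerate("loop"):
After iteration 1: n = 0, c = 'l', s = 'L'
After iteration 2: n = 1, c = 'o', s = 'Lo'
After iteration 3: n = 2, c = 'o', s = 'LoO'
After iteration 4: n = 3, c = 'p', s = 'LoOp'
Loop ends.

Final answer: 'LoOp'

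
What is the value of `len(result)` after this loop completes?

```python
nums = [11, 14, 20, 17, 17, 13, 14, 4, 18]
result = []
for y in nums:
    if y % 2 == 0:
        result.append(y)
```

Let's trace through this code step by step.

Initialize: nums = [11, 14, 20, 17, 17, 13, 14, 4, 18]
Initialize: result = []
Entering loop: for y in nums:
After iteration 1: y = 11, result = []
After iteration 2: y = 14, result = [14]
After iteration 3: y = 20, result = [14, 20]
After iteration 4: y = 17, result = [14, 20]
After iteration 5: y = 17, result = [14, 20]
After iteration 6: y = 13, result = [14, 20]
After iteration 7: y = 14, result = [14, 20, 14]
After iteration 8: y = 4, result = [14, 20, 14, 4]
After iteration 9: y = 18, result = [14, 20, 14, 4, 18]
Loop ends.
len(result) = 5

Final answer: 5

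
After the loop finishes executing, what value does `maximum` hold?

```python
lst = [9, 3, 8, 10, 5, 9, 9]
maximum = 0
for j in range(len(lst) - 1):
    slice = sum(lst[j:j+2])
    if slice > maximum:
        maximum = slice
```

Let's trace through this code step by step.

Initialize: lst = [9, 3, 8, 10, 5, 9, 9]
Initialize: maximum = 0
Entering loop: for j in range(len(lst) - 1):
After iteration 1: j = 0, maximum = 12, slice = 12
After iteration 2: j = 1, maximum = 12, slice = 11
After iteration 3: j = 2, maximum = 18, slice = 18
After iteration 4: j = 3, maximum = 18, slice = 15
After iteration 5: j = 4, maximum = 18, slice = 14
After iteration 6: j = 5, maximum = 18, slice = 18
Loop ends.

Final answer: 18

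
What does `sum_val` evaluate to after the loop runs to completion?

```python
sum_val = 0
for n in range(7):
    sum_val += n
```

Let's trace through this code step by step.

Initialize: sum_val = 0
Entering loop: for n in range(7):
After iteration 1: n = 0, sum_val = 0
After iteration 2: n = 1, sum_val = 1
After iteration 3: n = 2, sum_val = 3
After iteration 4: n = 3, sum_val = 6
After iteration 5: n = 4, sum_val = 10
After iteration 6: n = 5, sum_val = 15
After iteration 7: n = 6, sum_val = 21
Loop ends.

Final answer: 21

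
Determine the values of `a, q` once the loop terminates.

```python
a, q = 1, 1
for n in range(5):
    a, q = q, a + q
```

Let's trace through this code step by step.

Initialize: a = 1
Initialize: q = 1
Entering loop: for n in range(5):
After iteration 1: n = 0, a = 1, q = 2
After iteration 2: n = 1, a = 2, q = 3
After iteration 3: n = 2, a = 3, q = 5
After iteration 4: n = 3, a = 5, q = 8
After iteration 5: n = 4, a = 8, q = 13
Loop ends.

Final answer: 8, 13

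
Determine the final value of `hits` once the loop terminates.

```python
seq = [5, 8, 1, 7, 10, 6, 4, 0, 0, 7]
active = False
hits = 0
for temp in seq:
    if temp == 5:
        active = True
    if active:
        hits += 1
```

Let's trace through this code step by step.

Initialize: seq = [5, 8, 1, 7, 10, 6, 4, 0, 0, 7]
Initialize: active = False
Initialize: hits = 0
Entering loop: for temp in seq:
After iteration 1: temp = 5, active = True, hits = 1
After iteration 2: temp = 8, active = True, hits = 2
After iteration 3: temp = 1, active = True, hits = 3
After iteration 4: temp = 7, active = True, hits = 4
After iteration 5: temp = 10, active = True, hits = 5
After iteration 6: temp = 6, active = True, hits = 6
After iteration 7: temp = 4, active = True, hits = 7
After iteration 8: temp = 0, active = True, hits = 8
After iteration 9: temp = 0, active = True, hits = 9
After iteration 10: temp = 7, active = True, hits = 10
Loop ends.

Final answer: 10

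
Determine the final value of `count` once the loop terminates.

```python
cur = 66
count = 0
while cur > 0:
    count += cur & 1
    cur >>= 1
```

Let's trace through this code step by step.

Initialize: cur = 66
Initialize: count = 0
Entering loop: while cur > 0:
After iteration 1: cur = 33, count = 0
After iteration 2: cur = 16, count = 1
After iteration 3: cur = 8, count = 1
After iteration 4: cur = 4, count = 1
After iteration 5: cur = 2, count = 1
After iteration 6: cur = 1, count = 1
After iteration 7: cur = 0, count = 2
Loop ends.

Final answer: 2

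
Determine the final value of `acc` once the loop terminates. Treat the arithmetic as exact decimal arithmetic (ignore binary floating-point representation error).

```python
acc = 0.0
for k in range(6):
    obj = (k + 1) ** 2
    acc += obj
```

Let's trace through this code step by step.

Initialize: acc = 0.0
Entering loop: for k in range(6):
After iteration 1: k = 0, acc = 1.0, obj = 1
After iteration 2: k = 1, acc = 5.0, obj = 4
After iteration 3: k = 2, acc = 14.0, obj = 9
After iteration 4: k = 3, acc = 30.0, obj = 16
After iteration 5: k = 4, acc = 55.0, obj = 25
After iteration 6: k = 5, acc = 91.0, obj = 36
Loop ends.

Final answer: 91.0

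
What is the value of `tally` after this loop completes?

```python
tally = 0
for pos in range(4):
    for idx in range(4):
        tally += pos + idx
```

Let's trace through this code step by step.

Initialize: tally = 0
Entering loop: for pos in range(4):
After iteration 1: pos = 0, tally = 6
After iteration 2: pos = 1, tally = 16
After iteration 3: pos = 2, tally = 30
After iteration 4: pos = 3, tally = 48
Loop ends.

Final answer: 48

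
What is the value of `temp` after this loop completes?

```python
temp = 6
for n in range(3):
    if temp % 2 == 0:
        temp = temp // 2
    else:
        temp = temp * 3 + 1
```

Let's trace through this code step by step.

Initialize: temp = 6
Entering loop: for n in range(3):
After iteration 1: n = 0, temp = 3
After iteration 2: n = 1, temp = 10
After iteration 3: n = 2, temp = 5
Loop ends.

Final answer: 5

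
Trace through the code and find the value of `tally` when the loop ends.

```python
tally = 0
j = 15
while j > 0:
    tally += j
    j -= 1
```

Let's trace through this code step by step.

Initialize: tally = 0
Initialize: j = 15
Entering loop: while j > 0:
After iteration 1: tally = 15, j = 14
After iteration 2: tally = 29, j = 13
After iteration 3: tally = 42, j = 12
After iteration 4: tally = 54, j = 11
After iteration 5: tally = 65, j = 10
After iteration 6: tally = 75, j = 9
After iteration 7: tally = 84, j = 8
After iteration 8: tally = 92, j = 7
After iteration 9: tally = 99, j = 6
After iteration 10: tally = 105, j = 5
After iteration 11: tally = 110, j = 4
After iteration 12: tally = 114, j = 3
After iteration 13: tally = 117, j = 2
After iteration 14: tally = 119, j = 1
After iteration 15: tally = 120, j = 0
Loop ends.

Final answer: 120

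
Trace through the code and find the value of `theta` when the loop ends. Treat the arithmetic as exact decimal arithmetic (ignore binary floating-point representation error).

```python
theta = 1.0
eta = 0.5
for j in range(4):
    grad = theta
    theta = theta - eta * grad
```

Let's trace through this code step by step.

Initialize: theta = 1.0
Initialize: eta = 0.5
Entering loop: for j in range(4):
After iteration 1: j = 0, theta = 0.5, grad = 1.0
After iteration 2: j = 1, theta = 0.25, grad = 0.5
After iteration 3: j = 2, theta = 0.125, grad = 0.25
After iteration 4: j = 3, theta = 0.0625, grad = 0.125
Loop ends.

Final answer: 0.0625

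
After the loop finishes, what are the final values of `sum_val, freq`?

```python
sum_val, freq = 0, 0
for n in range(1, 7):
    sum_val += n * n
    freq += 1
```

Let's trace through this code step by step.

Initialize: sum_val = 0
Initialize: freq = 0
Entering loop: for n in range(1, 7):
After iteration 1: n = 1, sum_val = 1, freq = 1
After iteration 2: n = 2, sum_val = 5, freq = 2
After iteration 3: n = 3, sum_val = 14, freq = 3
After iteration 4: n = 4, sum_val = 30, freq = 4
After iteration 5: n = 5, sum_val = 55, freq = 5
After iteration 6: n = 6, sum_val = 91, freq = 6
Loop ends.

Final answer: 91, 6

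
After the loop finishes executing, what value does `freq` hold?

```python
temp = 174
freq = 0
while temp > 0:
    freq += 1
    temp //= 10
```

Let's trace through this code step by step.

Initialize: temp = 174
Initialize: freq = 0
Entering loop: while temp > 0:
After iteration 1: temp = 17, freq = 1
After iteration 2: temp = 1, freq = 2
After iteration 3: temp = 0, freq = 3
Loop ends.

Final answer: 3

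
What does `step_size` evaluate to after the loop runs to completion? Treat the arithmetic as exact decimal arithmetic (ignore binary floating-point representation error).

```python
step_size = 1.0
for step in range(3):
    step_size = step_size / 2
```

Let's trace through this code step by step.

Initialize: step_size = 1.0
Entering loop: for step in range(3):
After iteration 1: step = 0, step_size = 0.5
After iteration 2: step = 1, step_size = 0.25
After iteration 3: step = 2, step_size = 0.125
Loop ends.

Final answer: 0.125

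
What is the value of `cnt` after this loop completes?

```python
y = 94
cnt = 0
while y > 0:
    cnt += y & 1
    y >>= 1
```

Let's trace through this code step by step.

Initialize: y = 94
Initialize: cnt = 0
Entering loop: while y > 0:
After iteration 1: y = 47, cnt = 0
After iteration 2: y = 23, cnt = 1
After iteration 3: y = 11, cnt = 2
After iteration 4: y = 5, cnt = 3
After iteration 5: y = 2, cnt = 4
After iteration 6: y = 1, cnt = 4
After iteration 7: y = 0, cnt = 5
Loop ends.

Final answer: 5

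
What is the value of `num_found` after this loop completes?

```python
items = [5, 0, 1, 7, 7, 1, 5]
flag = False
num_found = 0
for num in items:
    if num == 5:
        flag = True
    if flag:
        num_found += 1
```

Let's trace through this code step by step.

Initialize: items = [5, 0, 1, 7, 7, 1, 5]
Initialize: flag = False
Initialize: num_found = 0
Entering loop: for num in items:
After iteration 1: num = 5, flag = True, num_found = 1
After iteration 2: num = 0, flag = True, num_found = 2
After iteration 3: num = 1, flag = True, num_found = 3
After iteration 4: num = 7, flag = True, num_found = 4
After iteration 5: num = 7, flag = True, num_found = 5
After iteration 6: num = 1, flag = True, num_found = 6
After iteration 7: num = 5, flag = True, num_found = 7
Loop ends.

Final answer: 7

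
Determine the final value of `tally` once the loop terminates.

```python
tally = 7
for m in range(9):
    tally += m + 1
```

Let's trace through this code step by step.

Initialize: tally = 7
Entering loop: for m in range(9):
After iteration 1: m = 0, tally = 8
After iteration 2: m = 1, tally = 10
After iteration 3: m = 2, tally = 13
After iteration 4: m = 3, tally = 17
After iteration 5: m = 4, tally = 22
After iteration 6: m = 5, tally = 28
After iteration 7: m = 6, tally = 35
After iteration 8: m = 7, tally = 43
After iteration 9: m = 8, tally = 52
Loop ends.

Final answer: 52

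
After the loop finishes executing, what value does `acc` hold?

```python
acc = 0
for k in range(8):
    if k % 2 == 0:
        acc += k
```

Let's trace through this code step by step.

Initialize: acc = 0
Entering loop: for k in range(8):
After iteration 1: k = 0, acc = 0
After iteration 2: k = 1, acc = 0
After iteration 3: k = 2, acc = 2
After iteration 4: k = 3, acc = 2
After iteration 5: k = 4, acc = 6
After iteration 6: k = 5, acc = 6
After iteration 7: k = 6, acc = 12
After iteration 8: k = 7, acc = 12
Loop ends.

Final answer: 12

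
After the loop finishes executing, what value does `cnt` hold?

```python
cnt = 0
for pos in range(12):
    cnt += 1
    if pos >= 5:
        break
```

Let's trace through this code step by step.

Initialize: cnt = 0
Entering loop: for pos in range(12):
After iteration 1: pos = 0, cnt = 1
After iteration 2: pos = 1, cnt = 2
After iteration 3: pos = 2, cnt = 3
After iteration 4: pos = 3, cnt = 4
After iteration 5: pos = 4, cnt = 5
After iteration 6: pos = 5, cnt = 6
Loop ends.

Final answer: 6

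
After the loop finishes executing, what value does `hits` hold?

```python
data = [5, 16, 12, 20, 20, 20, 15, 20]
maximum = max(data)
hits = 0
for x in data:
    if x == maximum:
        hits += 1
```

Let's trace through this code step by step.

Initialize: data = [5, 16, 12, 20, 20, 20, 15, 20]
Initialize: maximum = 20
Initialize: hits = 0
Entering loop: for x in data:
After iteration 1: x = 5, hits = 0
After iteration 2: x = 16, hits = 0
After iteration 3: x = 12, hits = 0
After iteration 4: x = 20, hits = 1
After iteration 5: x = 20, hits = 2
After iteration 6: x = 20, hits = 3
After iteration 7: x = 15, hits = 3
After iteration 8: x = 20, hits = 4
Loop ends.

Final answer: 4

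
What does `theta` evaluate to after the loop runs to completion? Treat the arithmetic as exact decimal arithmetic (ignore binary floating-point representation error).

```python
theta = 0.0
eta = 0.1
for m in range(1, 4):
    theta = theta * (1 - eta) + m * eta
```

Let's trace through this code step by step.

Initialize: theta = 0.0
Initialize: eta = 0.1
Entering loop: for m in range(1, 4):
After iteration 1: m = 1, theta = 0.1
After iteration 2: m = 2, theta = 0.29
After iteration 3: m = 3, theta = 0.561
Loop ends.

Final answer: 0.561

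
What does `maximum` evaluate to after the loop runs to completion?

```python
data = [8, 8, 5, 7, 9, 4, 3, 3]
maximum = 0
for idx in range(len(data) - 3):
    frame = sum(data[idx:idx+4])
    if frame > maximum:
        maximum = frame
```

Let's trace through this code step by step.

Initialize: data = [8, 8, 5, 7, 9, 4, 3, 3]
Initialize: maximum = 0
Entering loop: for idx in range(len(data) - 3):
After iteration 1: idx = 0, maximum = 28, frame = 28
After iteration 2: idx = 1, maximum = 29, frame = 29
After iteration 3: idx = 2, maximum = 29, frame = 25
After iteration 4: idx = 3, maximum = 29, frame = 23
After iteration 5: idx = 4, maximum = 29, frame = 19
Loop ends.

Final answer: 29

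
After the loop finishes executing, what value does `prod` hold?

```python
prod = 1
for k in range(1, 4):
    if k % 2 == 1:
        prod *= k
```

Let's trace through this code step by step.

Initialize: prod = 1
Entering loop: for k in range(1, 4):
After iteration 1: k = 1, prod = 1
After iteration 2: k = 2, prod = 1
After iteration 3: k = 3, prod = 3
Loop ends.

Final answer: 3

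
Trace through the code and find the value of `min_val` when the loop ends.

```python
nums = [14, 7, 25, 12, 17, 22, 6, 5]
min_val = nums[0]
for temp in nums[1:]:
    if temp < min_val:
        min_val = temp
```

Let's trace through this code step by step.

Initialize: nums = [14, 7, 25, 12, 17, 22, 6, 5]
Initialize: min_val = 14
Entering loop: for temp in nums[1:]:
After iteration 1: temp = 7, min_val = 7
After iteration 2: temp = 25, min_val = 7
After iteration 3: temp = 12, min_val = 7
After iteration 4: temp = 17, min_val = 7
After iteration 5: temp = 22, min_val = 7
After iteration 6: temp = 6, min_val = 6
After iteration 7: temp = 5, min_val = 5
Loop ends.

Final answer: 5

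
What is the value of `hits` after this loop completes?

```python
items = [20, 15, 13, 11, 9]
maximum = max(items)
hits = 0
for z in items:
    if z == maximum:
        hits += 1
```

Let's trace through this code step by step.

Initialize: items = [20, 15, 13, 11, 9]
Initialize: maximum = 20
Initialize: hits = 0
Entering loop: for z in items:
After iteration 1: z = 20, hits = 1
After iteration 2: z = 15, hits = 1
After iteration 3: z = 13, hits = 1
After iteration 4: z = 11, hits = 1
After iteration 5: z = 9, hits = 1
Loop ends.

Final answer: 1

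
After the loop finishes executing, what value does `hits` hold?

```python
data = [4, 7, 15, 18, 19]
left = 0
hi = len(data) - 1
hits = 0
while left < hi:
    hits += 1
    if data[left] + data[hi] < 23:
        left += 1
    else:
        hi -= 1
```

Let's trace through this code step by step.

Initialize: data = [4, 7, 15, 18, 19]
Initialize: left = 0
Initialize: hi = 4
Initialize: hits = 0
Entering loop: while left < hi:
After iteration 1: left = 0, hi = 3, hits = 1
After iteration 2: left = 1, hi = 3, hits = 2
After iteration 3: left = 1, hi = 2, hits = 3
After iteration 4: left = 2, hi = 2, hits = 4
Loop ends.

Final answer: 4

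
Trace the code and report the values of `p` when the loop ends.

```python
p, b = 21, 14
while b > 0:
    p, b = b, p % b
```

Let's trace through this code step by step.

Initialize: p = 21
Initialize: b = 14
Entering loop: while b > 0:
After iteration 1: p = 14, b = 7
After iteration 2: p = 7, b = 0
Loop ends.

Final answer: 7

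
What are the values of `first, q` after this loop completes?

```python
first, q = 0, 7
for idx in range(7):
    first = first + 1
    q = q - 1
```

Let's trace through this code step by step.

Initialize: first = 0
Initialize: q = 7
Entering loop: for idx in range(7):
After iteration 1: idx = 0, first = 1, q = 6
After iteration 2: idx = 1, first = 2, q = 5
After iteration 3: idx = 2, first = 3, q = 4
After iteration 4: idx = 3, first = 4, q = 3
After iteration 5: idx = 4, first = 5, q = 2
After iteration 6: idx = 5, first = 6, q = 1
After iteration 7: idx = 6, first = 7, q = 0
Loop ends.

Final answer: 7, 0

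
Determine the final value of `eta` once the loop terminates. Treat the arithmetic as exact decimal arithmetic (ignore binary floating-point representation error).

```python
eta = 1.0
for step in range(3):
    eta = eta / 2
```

Let's trace through this code step by step.

Initialize: eta = 1.0
Entering loop: for step in range(3):
After iteration 1: step = 0, eta = 0.5
After iteration 2: step = 1, eta = 0.25
After iteration 3: step = 2, eta = 0.125
Loop ends.

Final answer: 0.125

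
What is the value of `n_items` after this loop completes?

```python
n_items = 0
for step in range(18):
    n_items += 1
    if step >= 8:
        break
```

Let's trace through this code step by step.

Initialize: n_items = 0
Entering loop: for step in range(18):
After iteration 1: step = 0, n_items = 1
After iteration 2: step = 1, n_items = 2
After iteration 3: step = 2, n_items = 3
After iteration 4: step = 3, n_items = 4
After iteration 5: step = 4, n_items = 5
After iteration 6: step = 5, n_items = 6
After iteration 7: step = 6, n_items = 7
After iteration 8: step = 7, n_items = 8
After iteration 9: step = 8, n_items = 9
Loop ends.

Final answer: 9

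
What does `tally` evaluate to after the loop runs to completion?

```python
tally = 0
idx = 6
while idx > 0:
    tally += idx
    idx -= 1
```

Let's trace through this code step by step.

Initialize: tally = 0
Initialize: idx = 6
Entering loop: while idx > 0:
After iteration 1: tally = 6, idx = 5
After iteration 2: tally = 11, idx = 4
After iteration 3: tally = 15, idx = 3
After iteration 4: tally = 18, idx = 2
After iteration 5: tally = 20, idx = 1
After iteration 6: tally = 21, idx = 0
Loop ends.

Final answer: 21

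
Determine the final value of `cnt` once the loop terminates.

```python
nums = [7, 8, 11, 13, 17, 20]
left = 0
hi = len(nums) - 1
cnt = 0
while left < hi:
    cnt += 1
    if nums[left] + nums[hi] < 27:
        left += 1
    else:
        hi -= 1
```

Let's trace through this code step by step.

Initialize: nums = [7, 8, 11, 13, 17, 20]
Initialize: left = 0
Initialize: hi = 5
Initialize: cnt = 0
Entering loop: while left < hi:
After iteration 1: left = 0, hi = 4, cnt = 1
After iteration 2: left = 1, hi = 4, cnt = 2
After iteration 3: left = 2, hi = 4, cnt = 3
After iteration 4: left = 2, hi = 3, cnt = 4
After iteration 5: left = 3, hi = 3, cnt = 5
Loop ends.

Final answer: 5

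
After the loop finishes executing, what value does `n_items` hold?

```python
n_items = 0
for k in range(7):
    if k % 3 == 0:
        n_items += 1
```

Let's trace through this code step by step.

Initialize: n_items = 0
Entering loop: for k in range(7):
After iteration 1: k = 0, n_items = 1
After iteration 2: k = 1, n_items = 1
After iteration 3: k = 2, n_items = 1
After iteration 4: k = 3, n_items = 2
After iteration 5: k = 4, n_items = 2
After iteration 6: k = 5, n_items = 2
After iteration 7: k = 6, n_items = 3
Loop ends.

Final answer: 3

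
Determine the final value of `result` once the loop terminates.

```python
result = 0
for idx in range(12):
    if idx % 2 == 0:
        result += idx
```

Let's trace through this code step by step.

Initialize: result = 0
Entering loop: for idx in range(12):
After iteration 1: idx = 0, result = 0
After iteration 2: idx = 1, result = 0
After iteration 3: idx = 2, result = 2
After iteration 4: idx = 3, result = 2
After iteration 5: idx = 4, result = 6
After iteration 6: idx = 5, result = 6
After iteration 7: idx = 6, result = 12
After iteration 8: idx = 7, result = 12
After iteration 9: idx = 8, result = 20
After iteration 10: idx = 9, result = 20
After iteration 11: idx = 10, result = 30
After iteration 12: idx = 11, result = 30
Loop ends.

Final answer: 30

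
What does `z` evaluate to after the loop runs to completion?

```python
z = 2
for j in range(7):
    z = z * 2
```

Let's trace through this code step by step.

Initialize: z = 2
Entering loop: for j in range(7):
After iteration 1: j = 0, z = 4
After iteration 2: j = 1, z = 8
After iteration 3: j = 2, z = 16
After iteration 4: j = 3, z = 32
After iteration 5: j = 4, z = 64
After iteration 6: j = 5, z = 128
After iteration 7: j = 6, z = 256
Loop ends.

Final answer: 256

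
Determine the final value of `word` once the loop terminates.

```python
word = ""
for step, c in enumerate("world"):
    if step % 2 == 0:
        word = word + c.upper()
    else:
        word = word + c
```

Let's trace through this code step by step.

Initialize: word = ''
Entering loop: for step, c in enumerate("world"):
After iteration 1: step = 0, c = 'w', word = 'W'
After iteration 2: step = 1, c = 'o', word = 'Wo'
After iteration 3: step = 2, c = 'r', word = 'WoR'
After iteration 4: step = 3, c = 'l', word = 'WoRl'
After iteration 5: step = 4, c = 'd', word = 'WoRlD'
Loop ends.

Final answer: 'WoRlD'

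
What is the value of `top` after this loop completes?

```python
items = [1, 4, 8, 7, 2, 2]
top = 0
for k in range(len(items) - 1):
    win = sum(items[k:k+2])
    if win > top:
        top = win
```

Let's trace through this code step by step.

Initialize: items = [1, 4, 8, 7, 2, 2]
Initialize: top = 0
Entering loop: for k in range(len(items) - 1):
After iteration 1: k = 0, top = 5, win = 5
After iteration 2: k = 1, top = 12, win = 12
After iteration 3: k = 2, top = 15, win = 15
After iteration 4: k = 3, top = 15, win = 9
After iteration 5: k = 4, top = 15, win = 4
Loop ends.

Final answer: 15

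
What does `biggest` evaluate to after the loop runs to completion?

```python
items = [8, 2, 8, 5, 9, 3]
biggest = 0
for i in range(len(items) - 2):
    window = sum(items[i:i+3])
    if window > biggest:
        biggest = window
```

Let's trace through this code step by step.

Initialize: items = [8, 2, 8, 5, 9, 3]
Initialize: biggest = 0
Entering loop: for i in range(len(items) - 2):
After iteration 1: i = 0, biggest = 18, window = 18
After iteration 2: i = 1, biggest = 18, window = 15
After iteration 3: i = 2, biggest = 22, window = 22
After iteration 4: i = 3, biggest = 22, window = 17
Loop ends.

Final answer: 22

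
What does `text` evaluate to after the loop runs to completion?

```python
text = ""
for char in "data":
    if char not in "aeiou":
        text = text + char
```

Let's trace through this code step by step.

Initialize: text = ''
Entering loop: for char in "data":
After iteration 1: char = 'd', text = 'd'
After iteration 2: char = 'a', text = 'd'
After iteration 3: char = 't', text = 'dt'
After iteration 4: char = 'a', text = 'dt'
Loop ends.

Final answer: 'dt'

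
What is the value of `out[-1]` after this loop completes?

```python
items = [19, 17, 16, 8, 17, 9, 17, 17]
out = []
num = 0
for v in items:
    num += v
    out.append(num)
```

Let's trace through this code step by step.

Initialize: items = [19, 17, 16, 8, 17, 9, 17, 17]
Initialize: out = []
Initialize: num = 0
Entering loop: for v in items:
After iteration 1: v = 19, out = [19], num = 19
After iteration 2: v = 17, out = [19, 36], num = 36
After iteration 3: v = 16, out = [19, 36, 52], num = 52
After iteration 4: v = 8, out = [19, 36, 52, 60], num = 60
After iteration 5: v = 17, out = [19, 36, 52, 60, 77], num = 77
After iteration 6: v = 9, out = [19, 36, 52, 60, 77, 86], num = 86
After iteration 7: v = 17, out = [19, 36, 52, 60, 77, 86, 103], num = 103
After iteration 8: v = 17, out = [19, 36, 52, 60, 77, 86, 103, 120], num = 120
Loop ends.
out[-1] = 120

Final answer: 120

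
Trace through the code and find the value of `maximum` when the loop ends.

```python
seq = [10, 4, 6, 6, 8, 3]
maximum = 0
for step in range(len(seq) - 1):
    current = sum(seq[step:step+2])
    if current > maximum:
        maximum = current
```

Let's trace through this code step by step.

Initialize: seq = [10, 4, 6, 6, 8, 3]
Initialize: maximum = 0
Entering loop: for step in range(len(seq) - 1):
After iteration 1: step = 0, maximum = 14, current = 14
After iteration 2: step = 1, maximum = 14, current = 10
After iteration 3: step = 2, maximum = 14, current = 12
After iteration 4: step = 3, maximum = 14, current = 14
After iteration 5: step = 4, maximum = 14, current = 11
Loop ends.

Final answer: 14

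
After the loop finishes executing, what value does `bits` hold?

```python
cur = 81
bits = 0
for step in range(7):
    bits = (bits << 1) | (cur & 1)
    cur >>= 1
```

Let's trace through this code step by step.

Initialize: cur = 81
Initialize: bits = 0
Entering loop: for step in range(7):
After iteration 1: step = 0, cur = 40, bits = 1
After iteration 2: step = 1, cur = 20, bits = 2
After iteration 3: step = 2, cur = 10, bits = 4
After iteration 4: step = 3, cur = 5, bits = 8
After iteration 5: step = 4, cur = 2, bits = 17
After iteration 6: step = 5, cur = 1, bits = 34
After iteration 7: step = 6, cur = 0, bits = 69
Loop ends.

Final answer: 69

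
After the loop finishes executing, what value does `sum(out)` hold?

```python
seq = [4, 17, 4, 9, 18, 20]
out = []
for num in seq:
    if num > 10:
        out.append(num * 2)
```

Let's trace through this code step by step.

Initialize: seq = [4, 17, 4, 9, 18, 20]
Initialize: out = []
Entering loop: for num in seq:
After iteration 1: num = 4, out = []
After iteration 2: num = 17, out = [34]
After iteration 3: num = 4, out = [34]
After iteration 4: num = 9, out = [34]
After iteration 5: num = 18, out = [34, 36]
After iteration 6: num = 20, out = [34, 36, 40]
Loop ends.
sum(out) = 110

Final answer: 110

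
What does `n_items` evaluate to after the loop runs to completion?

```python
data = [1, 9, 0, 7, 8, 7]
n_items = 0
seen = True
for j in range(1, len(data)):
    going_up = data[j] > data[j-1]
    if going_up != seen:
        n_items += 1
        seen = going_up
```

Let's trace through this code step by step.

Initialize: data = [1, 9, 0, 7, 8, 7]
Initialize: n_items = 0
Initialize: seen = True
Entering loop: for j in range(1, len(data)):
After iteration 1: j = 1, n_items = 0, seen = True, going_up = True
After iteration 2: j = 2, n_items = 1, seen = False, going_up = False
After iteration 3: j = 3, n_items = 2, seen = True, going_up = True
After iteration 4: j = 4, n_items = 2, seen = True, going_up = True
After iteration 5: j = 5, n_items = 3, seen = False, going_up = False
Loop ends.

Final answer: 3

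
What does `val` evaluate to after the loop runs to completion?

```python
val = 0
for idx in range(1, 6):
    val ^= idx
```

Let's trace through this code step by step.

Initialize: val = 0
Entering loop: for idx in range(1, 6):
After iteration 1: idx = 1, val = 1
After iteration 2: idx = 2, val = 3
After iteration 3: idx = 3, val = 0
After iteration 4: idx = 4, val = 4
After iteration 5: idx = 5, val = 1
Loop ends.

Final answer: 1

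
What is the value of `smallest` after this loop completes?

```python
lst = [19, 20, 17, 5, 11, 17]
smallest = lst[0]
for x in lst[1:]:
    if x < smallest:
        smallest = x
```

Let's trace through this code step by step.

Initialize: lst = [19, 20, 17, 5, 11, 17]
Initialize: smallest = 19
Entering loop: for x in lst[1:]:
After iteration 1: x = 20, smallest = 19
After iteration 2: x = 17, smallest = 17
After iteration 3: x = 5, smallest = 5
After iteration 4: x = 11, smallest = 5
After iteration 5: x = 17, smallest = 5
Loop ends.

Final answer: 5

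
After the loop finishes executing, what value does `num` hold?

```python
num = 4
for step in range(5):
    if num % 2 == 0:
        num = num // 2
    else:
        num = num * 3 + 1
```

Let's trace through this code step by step.

Initialize: num = 4
Entering loop: for step in range(5):
After iteration 1: step = 0, num = 2
After iteration 2: step = 1, num = 1
After iteration 3: step = 2, num = 4
After iteration 4: step = 3, num = 2
After iteration 5: step = 4, num = 1
Loop ends.

Final answer: 1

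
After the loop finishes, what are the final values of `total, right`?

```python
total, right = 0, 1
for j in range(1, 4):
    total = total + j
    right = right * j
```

Let's trace through this code step by step.

Initialize: total = 0
Initialize: right = 1
Entering loop: for j in range(1, 4):
After iteration 1: j = 1, total = 1, right = 1
After iteration 2: j = 2, total = 3, right = 2
After iteration 3: j = 3, total = 6, right = 6
Loop ends.

Final answer: 6, 6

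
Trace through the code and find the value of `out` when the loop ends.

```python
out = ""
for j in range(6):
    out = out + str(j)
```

Let's trace through this code step by step.

Initialize: out = ''
Entering loop: for j in range(6):
After iteration 1: j = 0, out = '0'
After iteration 2: j = 1, out = '01'
After iteration 3: j = 2, out = '012'
After iteration 4: j = 3, out = '0123'
After iteration 5: j = 4, out = '01234'
After iteration 6: j = 5, out = '012345'
Loop ends.

Final answer: '012345'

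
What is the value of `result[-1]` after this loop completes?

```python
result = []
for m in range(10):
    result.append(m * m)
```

Let's trace through this code step by step.

Initialize: result = []
Entering loop: for m in range(10):
After iteration 1: m = 0, result = [0]
After iteration 2: m = 1, result = [0, 1]
After iteration 3: m = 2, result = [0, 1, 4]
After iteration 4: m = 3, result = [0, 1, 4, 9]
After iteration 5: m = 4, result = [0, 1, 4, 9, 16]
After iteration 6: m = 5, result = [0, 1, 4, 9, 16, 25]
After iteration 7: m = 6, result = [0, 1, 4, 9, 16, 25, 36]
After iteration 8: m = 7, result = [0, 1, 4, 9, 16, 25, 36, 49]
After iteration 9: m = 8, result = [0, 1, 4, 9, 16, 25, 36, 49, 64]
After iteration 10: m = 9, result = [0, 1, 4, 9, 16, 25, 36, 49, 64, 81]
Loop ends.
result[-1] = 81

Final answer: 81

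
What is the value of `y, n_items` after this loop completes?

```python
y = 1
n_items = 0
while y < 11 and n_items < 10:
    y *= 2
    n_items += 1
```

Let's trace through this code step by step.

Initialize: y = 1
Initialize: n_items = 0
Entering loop: while y < 11 and n_items < 10:
After iteration 1: y = 2, n_items = 1
After iteration 2: y = 4, n_items = 2
After iteration 3: y = 8, n_items = 3
After iteration 4: y = 16, n_items = 4
Loop ends.

Final answer: 16, 4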